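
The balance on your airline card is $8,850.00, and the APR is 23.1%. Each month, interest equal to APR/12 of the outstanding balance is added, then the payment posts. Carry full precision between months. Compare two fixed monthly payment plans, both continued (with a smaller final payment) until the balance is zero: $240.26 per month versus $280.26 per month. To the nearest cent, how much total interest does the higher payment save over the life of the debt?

$1,797.85

Monthly rate r = 23.1%/12 = 1.925% = 0.01925.
At $240.26/mo: n = ⌈−ln(1 − rB₀/P)/ln(1+r)⌉ = 65 payments (last $181.87); total interest = total paid − $8,850.00 = $6,708.51.
At $280.26/mo: 50 payments (last $27.92); total interest $4,910.66.
Interest saved = $6,708.51 − $4,910.66 = $1,797.85.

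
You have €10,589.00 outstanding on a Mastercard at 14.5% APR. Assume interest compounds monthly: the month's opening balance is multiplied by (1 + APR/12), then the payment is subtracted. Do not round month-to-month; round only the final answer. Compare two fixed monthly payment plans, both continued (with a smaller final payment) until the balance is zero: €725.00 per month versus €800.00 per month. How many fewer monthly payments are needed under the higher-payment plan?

Monthly rate r = 14.5%/12 = 1.20833% = 0.0120833.
At €725.00/mo: n = ⌈−ln(1 − rB₀/P)/ln(1+r)⌉ = 17 payments (last €121.14); total interest = total paid − €10,589.00 = €1,132.14.
At €800.00/mo: 15 payments (last €409.28); total interest €1,020.28.
Payments saved = 17 − 15 = 2.

2 fewer payments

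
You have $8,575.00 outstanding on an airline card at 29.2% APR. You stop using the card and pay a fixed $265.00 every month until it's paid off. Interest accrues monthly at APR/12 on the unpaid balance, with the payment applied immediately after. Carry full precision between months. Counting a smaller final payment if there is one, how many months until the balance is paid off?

Monthly rate r = 29.2%/12 = 2.43333% = 0.0243333.
Recurrence: B ← B·(1+r) − $265.00.
Month 1: interest $208.66; balance after payment $8,518.66.
Month 2: interest $207.29; balance after payment $8,460.95.
Closed form: n = −ln(1 − rB₀/P)/ln(1+r) = −ln(0.21261)/ln(1.02433) ≈ 64.400, so the balance reaches zero during payment 65.

65 payments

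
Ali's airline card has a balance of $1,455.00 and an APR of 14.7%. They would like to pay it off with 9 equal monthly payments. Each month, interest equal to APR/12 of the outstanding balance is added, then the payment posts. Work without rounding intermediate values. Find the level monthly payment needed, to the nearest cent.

Monthly rate r = 14.7%/12 = 1.225% = 0.01225.
Level-payment amortization: P = B₀·r / (1 − (1+r)^(−n)) = 1455.00·0.01225 / (1 − 1.01225^(−9)).
Denominator 1 − (1+r)^(−9) = 0.1037897.
P = 17.8237 / 0.1037897 ≈ 171.73.

$171.73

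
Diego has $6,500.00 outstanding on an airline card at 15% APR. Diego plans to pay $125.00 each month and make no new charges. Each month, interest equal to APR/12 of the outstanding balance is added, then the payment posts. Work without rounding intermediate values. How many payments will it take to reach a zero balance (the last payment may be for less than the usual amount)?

85 months

Monthly rate r = 15%/12 = 1.25% = 0.0125.
Recurrence: B ← B·(1+r) − $125.00.
Month 1: interest $81.25; balance after payment $6,456.25.
Month 2: interest $80.70; balance after payment $6,411.95.
Closed form: n = −ln(1 − rB₀/P)/ln(1+r) = −ln(0.35)/ln(1.0125) ≈ 84.510, so the balance reaches zero during payment 85.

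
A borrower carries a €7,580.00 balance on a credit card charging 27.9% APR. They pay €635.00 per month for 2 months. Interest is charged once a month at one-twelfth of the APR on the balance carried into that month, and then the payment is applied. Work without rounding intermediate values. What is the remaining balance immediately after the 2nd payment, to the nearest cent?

€6,651.80

Monthly rate r = 27.9%/12 = 2.325% = 0.02325.
Each month: B ← B·(1+r) − €635.00.
Month 1: interest €176.23; balance after payment €7,121.23.
Month 2: interest €165.57; balance after payment €6,651.80.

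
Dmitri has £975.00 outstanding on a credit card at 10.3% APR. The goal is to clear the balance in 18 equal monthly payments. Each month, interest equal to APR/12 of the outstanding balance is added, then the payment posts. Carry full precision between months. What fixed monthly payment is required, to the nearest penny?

Monthly rate r = 10.3%/12 = 0.858333% = 0.00858333.
Level-payment amortization: P = B₀·r / (1 − (1+r)^(−n)) = 975.00·0.00858333 / (1 − 1.00858^(−18)).
Denominator 1 − (1+r)^(−18) = 0.142591411.
P = 8.36875 / 0.142591411 ≈ 58.69.

£58.69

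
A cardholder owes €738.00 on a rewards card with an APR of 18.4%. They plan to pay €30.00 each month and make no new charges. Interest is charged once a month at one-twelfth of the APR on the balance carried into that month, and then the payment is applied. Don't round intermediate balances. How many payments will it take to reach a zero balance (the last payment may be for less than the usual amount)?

32 payments

Monthly rate r = 18.4%/12 = 1.53333% = 0.0153333.
Recurrence: B ← B·(1+r) − €30.00.
Month 1: interest €11.32; balance after payment €719.32.
Month 2: interest €11.03; balance after payment €700.35.
Closed form: n = −ln(1 − rB₀/P)/ln(1+r) = −ln(0.6228)/ln(1.01533) ≈ 31.119, so the balance reaches zero during payment 32.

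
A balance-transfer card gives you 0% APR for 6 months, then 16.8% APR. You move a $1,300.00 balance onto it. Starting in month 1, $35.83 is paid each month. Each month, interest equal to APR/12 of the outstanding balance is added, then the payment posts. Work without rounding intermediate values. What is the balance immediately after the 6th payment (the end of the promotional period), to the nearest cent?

$1,085.02

Promo months 1–6 at r₀ = 0%/12 = 0; months 7+ at r₁ = 16.8%/12 = 0.014.
After month 6 (no interest yet): B = $1,300.00 − 6·$35.83 = $1,085.02.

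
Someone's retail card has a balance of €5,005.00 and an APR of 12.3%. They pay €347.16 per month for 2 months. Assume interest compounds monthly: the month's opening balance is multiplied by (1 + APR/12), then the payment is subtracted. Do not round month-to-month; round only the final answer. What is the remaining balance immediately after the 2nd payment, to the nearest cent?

€4,410.25

Monthly rate r = 12.3%/12 = 1.025% = 0.01025.
Each month: B ← B·(1+r) − €347.16.
Month 1: interest €51.30; balance after payment €4,709.14.
Month 2: interest €48.27; balance after payment €4,410.25.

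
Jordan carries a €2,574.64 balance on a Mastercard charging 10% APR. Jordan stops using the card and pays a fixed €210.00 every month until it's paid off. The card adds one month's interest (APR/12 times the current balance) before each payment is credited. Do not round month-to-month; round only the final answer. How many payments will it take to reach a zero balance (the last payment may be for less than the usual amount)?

Monthly rate r = 10%/12 = 0.833333% = 0.00833333.
Recurrence: B ← B·(1+r) − €210.00.
Month 1: interest €21.46; balance after payment €2,386.10.
Month 2: interest €19.88; balance after payment €2,195.98.
Closed form: n = −ln(1 − rB₀/P)/ln(1+r) = −ln(0.89783)/ln(1.00833) ≈ 12.987, so the balance reaches zero during payment 13.

13 payments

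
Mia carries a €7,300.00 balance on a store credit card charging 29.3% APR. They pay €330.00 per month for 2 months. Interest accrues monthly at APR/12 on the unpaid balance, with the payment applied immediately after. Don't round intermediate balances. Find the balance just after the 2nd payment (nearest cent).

€6,992.78

Monthly rate r = 29.3%/12 = 2.44167% = 0.0244167.
Each month: B ← B·(1+r) − €330.00.
Month 1: interest €178.24; balance after payment €7,148.24.
Month 2: interest €174.54; balance after payment €6,992.78.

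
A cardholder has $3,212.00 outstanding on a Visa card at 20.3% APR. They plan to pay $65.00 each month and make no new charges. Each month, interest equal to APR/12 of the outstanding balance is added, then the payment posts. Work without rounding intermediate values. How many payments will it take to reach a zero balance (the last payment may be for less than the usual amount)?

108 payments

Monthly rate r = 20.3%/12 = 1.69167% = 0.0169167.
Recurrence: B ← B·(1+r) − $65.00.
Month 1: interest $54.34; balance after payment $3,201.34.
Month 2: interest $54.16; balance after payment $3,190.49.
Closed form: n = −ln(1 − rB₀/P)/ln(1+r) = −ln(0.16406)/ln(1.01692) ≈ 107.751, so the balance reaches zero during payment 108.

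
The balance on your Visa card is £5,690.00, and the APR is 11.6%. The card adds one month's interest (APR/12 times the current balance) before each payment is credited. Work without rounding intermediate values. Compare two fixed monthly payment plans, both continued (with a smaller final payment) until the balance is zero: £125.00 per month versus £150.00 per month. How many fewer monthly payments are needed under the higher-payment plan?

Monthly rate r = 11.6%/12 = 0.966667% = 0.00966667.
At £125.00/mo: n = ⌈−ln(1 − rB₀/P)/ln(1+r)⌉ = 61 payments (last £34.57); total interest = total paid − £5,690.00 = £1,844.57.
At £150.00/mo: 48 payments (last £72.56); total interest £1,432.56.
Payments saved = 61 − 48 = 13.

13 fewer payments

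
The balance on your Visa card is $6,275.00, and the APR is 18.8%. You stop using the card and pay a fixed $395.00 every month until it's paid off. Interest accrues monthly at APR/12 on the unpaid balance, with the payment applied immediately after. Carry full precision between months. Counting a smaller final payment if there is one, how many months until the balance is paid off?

Monthly rate r = 18.8%/12 = 1.56667% = 0.0156667.
Recurrence: B ← B·(1+r) − $395.00.
Month 1: interest $98.31; balance after payment $5,978.31.
Month 2: interest $93.66; balance after payment $5,676.97.
Closed form: n = −ln(1 − rB₀/P)/ln(1+r) = −ln(0.75112)/ln(1.01567) ≈ 18.410, so the balance reaches zero during payment 19.

19 months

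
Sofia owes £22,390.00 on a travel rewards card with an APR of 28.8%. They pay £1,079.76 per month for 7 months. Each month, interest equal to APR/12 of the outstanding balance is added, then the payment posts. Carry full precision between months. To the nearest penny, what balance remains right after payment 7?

Monthly rate r = 28.8%/12 = 2.4% = 0.024.
Each month: B ← B·(1+r) − £1,079.76.
Month 1: interest £537.36; balance after payment £21,847.60.
Month 2: interest £524.34; balance after payment £21,292.18.
Month 3: interest £511.01; balance after payment £20,723.43.
Month 4: interest £497.36; balance after payment £20,141.04.
Month 5: interest £483.38; balance after payment £19,544.66.
Month 6: interest £469.07; balance after payment £18,933.97.
Month 7: interest £454.42; balance after payment £18,308.63.

£18,308.63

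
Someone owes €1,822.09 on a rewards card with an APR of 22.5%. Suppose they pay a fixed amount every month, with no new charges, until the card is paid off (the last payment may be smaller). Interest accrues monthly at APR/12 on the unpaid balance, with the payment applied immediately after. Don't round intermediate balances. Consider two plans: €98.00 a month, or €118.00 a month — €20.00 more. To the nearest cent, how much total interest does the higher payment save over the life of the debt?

Monthly rate r = 22.5%/12 = 1.875% = 0.01875.
At €98.00/mo: n = ⌈−ln(1 − rB₀/P)/ln(1+r)⌉ = 24 payments (last €7.43); total interest = total paid − €1,822.09 = €439.34.
At €118.00/mo: 19 payments (last €47.58); total interest €349.49.
Interest saved = €439.34 − €349.49 = €89.85.

€89.85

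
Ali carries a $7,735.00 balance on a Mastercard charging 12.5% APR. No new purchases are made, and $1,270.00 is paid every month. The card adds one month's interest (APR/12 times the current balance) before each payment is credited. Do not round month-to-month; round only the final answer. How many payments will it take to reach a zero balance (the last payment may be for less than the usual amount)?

Monthly rate r = 12.5%/12 = 1.04167% = 0.0104167.
Recurrence: B ← B·(1+r) − $1,270.00.
Month 1: interest $80.57; balance after payment $6,545.57.
Month 2: interest $68.18; balance after payment $5,343.76.
Closed form: n = −ln(1 − rB₀/P)/ln(1+r) = −ln(0.93656)/ln(1.01042) ≈ 6.325, so the balance reaches zero during payment 7.

7 months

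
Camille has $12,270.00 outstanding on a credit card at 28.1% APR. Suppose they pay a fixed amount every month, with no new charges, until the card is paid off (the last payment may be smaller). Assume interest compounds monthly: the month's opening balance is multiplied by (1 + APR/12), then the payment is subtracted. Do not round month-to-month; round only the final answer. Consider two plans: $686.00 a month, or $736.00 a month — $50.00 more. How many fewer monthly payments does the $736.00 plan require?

Monthly rate r = 28.1%/12 = 2.34167% = 0.0234167.
At $686.00/mo: n = ⌈−ln(1 − rB₀/P)/ln(1+r)⌉ = 24 payments (last $308.73); total interest = total paid − $12,270.00 = $3,816.73.
At $736.00/mo: 22 payments (last $283.26); total interest $3,469.26.
Payments saved = 24 − 22 = 2.

2 fewer payments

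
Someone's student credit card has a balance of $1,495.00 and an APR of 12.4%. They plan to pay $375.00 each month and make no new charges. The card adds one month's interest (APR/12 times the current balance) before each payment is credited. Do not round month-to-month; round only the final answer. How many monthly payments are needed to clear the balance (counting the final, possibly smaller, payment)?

5 payments

Monthly rate r = 12.4%/12 = 1.03333% = 0.0103333.
Recurrence: B ← B·(1+r) − $375.00.
Month 1: interest $15.45; balance after payment $1,135.45.
Month 2: interest $11.73; balance after payment $772.18.
Month 3: interest $7.98; balance after payment $405.16.
Month 4: interest $4.19; balance after payment $34.35.
Month 5: interest $0.35; balance after payment $0.00.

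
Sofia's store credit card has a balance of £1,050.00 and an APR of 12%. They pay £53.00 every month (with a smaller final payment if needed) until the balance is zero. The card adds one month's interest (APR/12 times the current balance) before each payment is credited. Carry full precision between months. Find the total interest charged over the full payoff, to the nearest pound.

Monthly rate r = 12%/12 = 1% = 0.01.
Payoff takes n = ⌈−ln(1 − rB₀/P)/ln(1+r)⌉ = ⌈22.189⌉ = 23 payments; the last is £10.06.
Total paid = 22·£53.00 + £10.06 = £1,176.06.
Total interest = total paid − principal = £1,176.06 − £1,050.00 = £126.06.

£126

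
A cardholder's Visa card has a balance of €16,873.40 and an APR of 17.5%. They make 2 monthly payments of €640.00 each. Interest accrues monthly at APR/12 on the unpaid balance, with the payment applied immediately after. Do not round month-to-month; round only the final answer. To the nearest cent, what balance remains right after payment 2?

€16,079.80

Monthly rate r = 17.5%/12 = 1.45833% = 0.0145833.
Each month: B ← B·(1+r) − €640.00.
Month 1: interest €246.07; balance after payment €16,479.47.
Month 2: interest €240.33; balance after payment €16,079.80.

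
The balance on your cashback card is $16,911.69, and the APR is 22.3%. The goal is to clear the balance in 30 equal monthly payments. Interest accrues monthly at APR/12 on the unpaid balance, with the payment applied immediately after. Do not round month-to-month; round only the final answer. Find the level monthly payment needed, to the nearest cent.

Monthly rate r = 22.3%/12 = 1.85833% = 0.0185833.
Level-payment amortization: P = B₀·r / (1 − (1+r)^(−n)) = 16911.69·0.0185833 / (1 − 1.01858^(−30)).
Denominator 1 − (1+r)^(−30) = 0.424423534.
P = 314.276 / 0.424423534 ≈ 740.48.

$740.48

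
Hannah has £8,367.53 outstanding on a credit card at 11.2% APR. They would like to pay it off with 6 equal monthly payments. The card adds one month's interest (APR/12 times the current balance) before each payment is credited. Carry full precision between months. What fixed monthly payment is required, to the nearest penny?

Monthly rate r = 11.2%/12 = 0.933333% = 0.00933333.
Level-payment amortization: P = B₀·r / (1 − (1+r)^(−n)) = 8367.53·0.00933333 / (1 − 1.00933^(−6)).
Denominator 1 − (1+r)^(−6) = 0.0542152582.
P = 78.0969 / 0.0542152582 ≈ 1440.50.

£1,440.50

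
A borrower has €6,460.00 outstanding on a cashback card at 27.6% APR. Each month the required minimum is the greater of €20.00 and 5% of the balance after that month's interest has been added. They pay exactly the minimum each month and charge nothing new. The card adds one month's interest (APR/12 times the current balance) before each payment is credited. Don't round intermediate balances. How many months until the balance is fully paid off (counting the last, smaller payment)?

125 months

Monthly rate r = 27.6%/12 = 2.3% = 0.023.
While 5% of the post-interest balance exceeds €20.00, each month B ← (B·(1+r))·(1 − 0.05), i.e. B shrinks by the factor (1+r)·0.95 = 0.97185.
This holds for months 1–99. Entering month 100 the balance is €382.43; 5% of the post-interest balance is now below €20.00, so the flat €20.00 minimum applies from here.
From month 100 a fixed €20.00 at rate r clears €382.43 in 26 more payments. Total: 99 + 26 = 125 months.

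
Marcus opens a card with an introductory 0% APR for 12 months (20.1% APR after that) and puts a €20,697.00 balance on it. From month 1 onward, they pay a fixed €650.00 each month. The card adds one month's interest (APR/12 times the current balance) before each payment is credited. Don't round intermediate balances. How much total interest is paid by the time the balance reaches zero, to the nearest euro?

Promo months 1–12 at r₀ = 0%/12 = 0; months 13+ at r₁ = 20.1%/12 = 0.01675.
After month 12 (no interest yet): B = €20,697.00 − 12·€650.00 = €12,897.00.
Then at r₁ with €650.00/mo: n₂ = −ln(1 − r₁·B/P)/ln(1+r₁) ≈ 24.32 → 25 more payments.
Total paid = 36·€650.00 + €209.13 = €23,609.13; interest = €23,609.13 − €20,697.00 = €2,912.13.

€2,912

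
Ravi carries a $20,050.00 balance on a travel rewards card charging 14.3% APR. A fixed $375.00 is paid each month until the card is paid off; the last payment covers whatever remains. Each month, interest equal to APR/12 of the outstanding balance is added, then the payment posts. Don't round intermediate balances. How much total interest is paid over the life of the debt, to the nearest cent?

$12,041.48

Monthly rate r = 14.3%/12 = 1.19167% = 0.0119167.
Payoff takes n = ⌈−ln(1 − rB₀/P)/ln(1+r)⌉ = ⌈85.576⌉ = 86 payments; the last is $216.48.
Total paid = 85·$375.00 + $216.48 = $32,091.48.
Total interest = total paid − principal = $32,091.48 − $20,050.00 = $12,041.48.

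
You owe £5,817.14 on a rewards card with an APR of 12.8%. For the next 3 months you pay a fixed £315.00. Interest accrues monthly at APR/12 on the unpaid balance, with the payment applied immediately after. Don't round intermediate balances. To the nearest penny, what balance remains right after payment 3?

£5,050.17

Monthly rate r = 12.8%/12 = 1.06667% = 0.0106667.
Each month: B ← B·(1+r) − £315.00.
Month 1: interest £62.05; balance after payment £5,564.19.
Month 2: interest £59.35; balance after payment £5,308.54.
Month 3: interest £56.62; balance after payment £5,050.17.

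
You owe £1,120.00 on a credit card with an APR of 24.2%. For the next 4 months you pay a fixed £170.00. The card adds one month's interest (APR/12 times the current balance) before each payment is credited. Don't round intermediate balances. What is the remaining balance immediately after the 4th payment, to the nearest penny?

Monthly rate r = 24.2%/12 = 2.01667% = 0.0201667.
Each month: B ← B·(1+r) − £170.00.
Month 1: interest £22.59; balance after payment £972.59.
Month 2: interest £19.61; balance after payment £822.20.
Month 3: interest £16.58; balance after payment £668.78.
Month 4: interest £13.49; balance after payment £512.27.

£512.27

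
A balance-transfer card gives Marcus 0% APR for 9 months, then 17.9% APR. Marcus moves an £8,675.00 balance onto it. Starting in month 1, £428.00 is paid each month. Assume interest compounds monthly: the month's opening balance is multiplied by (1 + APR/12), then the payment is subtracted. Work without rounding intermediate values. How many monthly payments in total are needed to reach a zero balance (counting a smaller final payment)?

Promo months 1–9 at r₀ = 0%/12 = 0; months 10+ at r₁ = 17.9%/12 = 0.0149167.
After month 9 (no interest yet): B = £8,675.00 − 9·£428.00 = £4,823.00.
Then at r₁ with £428.00/mo: n₂ = −ln(1 − r₁·B/P)/ln(1+r₁) ≈ 12.43 → 13 more payments.

22 payments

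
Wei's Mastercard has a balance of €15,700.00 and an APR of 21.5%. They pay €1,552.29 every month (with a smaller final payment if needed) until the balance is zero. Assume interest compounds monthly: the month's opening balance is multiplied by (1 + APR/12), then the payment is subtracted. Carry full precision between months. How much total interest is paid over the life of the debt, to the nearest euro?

€1,779

Monthly rate r = 21.5%/12 = 1.79167% = 0.0179167.
Payoff takes n = ⌈−ln(1 − rB₀/P)/ln(1+r)⌉ = ⌈11.258⌉ = 12 payments; the last is €403.87.
Total paid = 11·€1,552.29 + €403.87 = €17,479.06.
Total interest = total paid − principal = €17,479.06 − €15,700.00 = €1,779.06.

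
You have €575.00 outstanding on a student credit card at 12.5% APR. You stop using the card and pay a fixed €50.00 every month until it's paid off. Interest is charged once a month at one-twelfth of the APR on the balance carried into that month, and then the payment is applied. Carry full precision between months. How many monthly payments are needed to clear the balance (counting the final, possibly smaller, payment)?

Monthly rate r = 12.5%/12 = 1.04167% = 0.0104167.
Recurrence: B ← B·(1+r) − €50.00.
Month 1: interest €5.99; balance after payment €530.99.
Month 2: interest €5.53; balance after payment €486.52.
Closed form: n = −ln(1 − rB₀/P)/ln(1+r) = −ln(0.88021)/ln(1.01042) ≈ 12.313, so the balance reaches zero during payment 13.

13 payments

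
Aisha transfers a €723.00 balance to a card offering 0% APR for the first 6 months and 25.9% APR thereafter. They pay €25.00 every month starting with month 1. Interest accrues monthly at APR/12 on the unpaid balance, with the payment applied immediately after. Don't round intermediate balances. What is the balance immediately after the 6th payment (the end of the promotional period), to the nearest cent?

€573.00

Promo months 1–6 at r₀ = 0%/12 = 0; months 7+ at r₁ = 25.9%/12 = 0.0215833.
After month 6 (no interest yet): B = €723.00 − 6·€25.00 = €573.00.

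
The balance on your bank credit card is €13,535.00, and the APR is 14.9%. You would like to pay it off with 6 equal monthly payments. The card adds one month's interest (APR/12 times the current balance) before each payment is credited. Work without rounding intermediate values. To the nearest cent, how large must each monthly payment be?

€2,354.88

Monthly rate r = 14.9%/12 = 1.24167% = 0.0124167.
Level-payment amortization: P = B₀·r / (1 − (1+r)^(−n)) = 13535.00·0.0124167 / (1 − 1.01242^(−6)).
Denominator 1 − (1+r)^(−6) = 0.071366634.
P = 168.06 / 0.071366634 ≈ 2354.88.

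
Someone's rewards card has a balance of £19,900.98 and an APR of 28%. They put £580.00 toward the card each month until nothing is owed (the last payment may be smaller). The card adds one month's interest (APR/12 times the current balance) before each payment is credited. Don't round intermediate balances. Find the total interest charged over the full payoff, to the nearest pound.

£20,648

Monthly rate r = 28%/12 = 2.33333% = 0.0233333.
Payoff takes n = ⌈−ln(1 − rB₀/P)/ln(1+r)⌉ = ⌈69.911⌉ = 70 payments; the last is £528.85.
Total paid = 69·£580.00 + £528.85 = £40,548.85.
Total interest = total paid − principal = £40,548.85 − £19,900.98 = £20,647.87.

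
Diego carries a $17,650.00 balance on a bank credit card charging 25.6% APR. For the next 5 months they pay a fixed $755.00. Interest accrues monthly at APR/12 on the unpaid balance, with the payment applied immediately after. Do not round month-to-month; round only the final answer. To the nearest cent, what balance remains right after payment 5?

$15,675.19

Monthly rate r = 25.6%/12 = 2.13333% = 0.0213333.
Each month: B ← B·(1+r) − $755.00.
Month 1: interest $376.53; balance after payment $17,271.53.
Month 2: interest $368.46; balance after payment $16,884.99.
Month 3: interest $360.21; balance after payment $16,490.21.
Month 4: interest $351.79; balance after payment $16,087.00.
Month 5: interest $343.19; balance after payment $15,675.19.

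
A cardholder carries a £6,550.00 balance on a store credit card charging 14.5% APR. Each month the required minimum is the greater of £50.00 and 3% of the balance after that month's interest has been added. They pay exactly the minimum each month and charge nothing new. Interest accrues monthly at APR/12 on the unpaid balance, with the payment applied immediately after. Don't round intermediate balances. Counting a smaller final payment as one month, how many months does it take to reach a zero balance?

Monthly rate r = 14.5%/12 = 1.20833% = 0.0120833.
While 3% of the post-interest balance exceeds £50.00, each month B ← (B·(1+r))·(1 − 0.03), i.e. B shrinks by the factor (1+r)·0.97 = 0.98172.
This holds for months 1–75. Entering month 76 the balance is £1,641.88; 3% of the post-interest balance is now below £50.00, so the flat £50.00 minimum applies from here.
From month 76 a fixed £50.00 at rate r clears £1,641.88 in 43 more payments. Total: 75 + 43 = 118 months.

118 months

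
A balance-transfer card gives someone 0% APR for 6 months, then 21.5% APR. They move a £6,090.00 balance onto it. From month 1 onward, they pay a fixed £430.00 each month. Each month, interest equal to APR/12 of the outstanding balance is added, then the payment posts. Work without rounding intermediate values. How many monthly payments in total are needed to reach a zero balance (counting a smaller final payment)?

Promo months 1–6 at r₀ = 0%/12 = 0; months 7+ at r₁ = 21.5%/12 = 0.0179167.
After month 6 (no interest yet): B = £6,090.00 − 6·£430.00 = £3,510.00.
Then at r₁ with £430.00/mo: n₂ = −ln(1 − r₁·B/P)/ln(1+r₁) ≈ 8.90 → 9 more payments.

15 months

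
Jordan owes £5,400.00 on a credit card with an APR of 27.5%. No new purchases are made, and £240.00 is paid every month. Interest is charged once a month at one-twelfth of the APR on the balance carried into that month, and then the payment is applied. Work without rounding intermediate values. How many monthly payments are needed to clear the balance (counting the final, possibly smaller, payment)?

Monthly rate r = 27.5%/12 = 2.29167% = 0.0229167.
Recurrence: B ← B·(1+r) − £240.00.
Month 1: interest £123.75; balance after payment £5,283.75.
Month 2: interest £121.09; balance after payment £5,164.84.
Closed form: n = −ln(1 − rB₀/P)/ln(1+r) = −ln(0.48438)/ln(1.02292) ≈ 31.993, so the balance reaches zero during payment 32.

32 months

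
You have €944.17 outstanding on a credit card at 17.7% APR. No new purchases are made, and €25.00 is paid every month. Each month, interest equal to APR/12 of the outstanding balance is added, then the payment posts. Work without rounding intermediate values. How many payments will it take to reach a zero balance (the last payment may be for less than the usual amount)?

56 months

Monthly rate r = 17.7%/12 = 1.475% = 0.01475.
Recurrence: B ← B·(1+r) − €25.00.
Month 1: interest €13.93; balance after payment €933.10.
Month 2: interest €13.76; balance after payment €921.86.
Closed form: n = −ln(1 − rB₀/P)/ln(1+r) = −ln(0.44294)/ln(1.01475) ≈ 55.614, so the balance reaches zero during payment 56.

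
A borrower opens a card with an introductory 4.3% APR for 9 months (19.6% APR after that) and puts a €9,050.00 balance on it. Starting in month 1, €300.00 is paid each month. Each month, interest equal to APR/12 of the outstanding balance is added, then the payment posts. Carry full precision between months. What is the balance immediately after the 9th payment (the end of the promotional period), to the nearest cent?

Promo months 1–9 at r₀ = 4.3%/12 = 0.00358333; months 10+ at r₁ = 19.6%/12 = 0.0163333.
After month 9: iterate B ← B·(1+r₀) − €300.00 for 9 months → €6,607.06.

€6,607.06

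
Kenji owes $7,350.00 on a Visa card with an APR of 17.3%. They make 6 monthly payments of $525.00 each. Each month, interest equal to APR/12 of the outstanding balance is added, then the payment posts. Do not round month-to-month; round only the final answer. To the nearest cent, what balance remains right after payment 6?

Monthly rate r = 17.3%/12 = 1.44167% = 0.0144167.
Each month: B ← B·(1+r) − $525.00.
Month 1: interest $105.96; balance after payment $6,930.96.
Month 2: interest $99.92; balance after payment $6,505.88.
Month 3: interest $93.79; balance after payment $6,074.68.
Month 4: interest $87.58; balance after payment $5,637.25.
Month 5: interest $81.27; balance after payment $5,193.52.
Month 6: interest $74.87; balance after payment $4,743.40.

$4,743.40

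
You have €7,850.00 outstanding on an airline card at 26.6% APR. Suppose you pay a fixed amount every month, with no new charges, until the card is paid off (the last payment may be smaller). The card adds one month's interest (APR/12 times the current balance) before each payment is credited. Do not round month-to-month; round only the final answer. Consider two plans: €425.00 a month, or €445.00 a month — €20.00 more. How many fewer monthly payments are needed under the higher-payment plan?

2 fewer payments

Monthly rate r = 26.6%/12 = 2.21667% = 0.0221667.
At €425.00/mo: n = ⌈−ln(1 − rB₀/P)/ln(1+r)⌉ = 25 payments (last €9.41); total interest = total paid − €7,850.00 = €2,359.41.
At €445.00/mo: 23 payments (last €278.12); total interest €2,218.12.
Payments saved = 25 − 23 = 2.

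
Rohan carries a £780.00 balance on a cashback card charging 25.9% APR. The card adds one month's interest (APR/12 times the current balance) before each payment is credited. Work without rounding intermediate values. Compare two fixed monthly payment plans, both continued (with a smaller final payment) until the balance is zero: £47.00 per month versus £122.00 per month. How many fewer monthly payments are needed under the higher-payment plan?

Monthly rate r = 25.9%/12 = 2.15833% = 0.0215833.
At £47.00/mo: n = ⌈−ln(1 − rB₀/P)/ln(1+r)⌉ = 21 payments (last £36.17); total interest = total paid − £780.00 = £196.17.
At £122.00/mo: 7 payments (last £116.43); total interest £68.43.
Payments saved = 21 − 7 = 14.

14 fewer payments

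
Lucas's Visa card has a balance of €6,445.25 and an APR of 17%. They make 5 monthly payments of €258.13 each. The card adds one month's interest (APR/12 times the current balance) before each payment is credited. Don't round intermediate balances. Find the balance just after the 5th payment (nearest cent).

€5,587.17

Monthly rate r = 17%/12 = 1.41667% = 0.0141667.
Each month: B ← B·(1+r) − €258.13.
Month 1: interest €91.31; balance after payment €6,278.43.
Month 2: interest €88.94; balance after payment €6,109.24.
Month 3: interest €86.55; balance after payment €5,937.66.
Month 4: interest €84.12; balance after payment €5,763.65.
Month 5: interest €81.65; balance after payment €5,587.17.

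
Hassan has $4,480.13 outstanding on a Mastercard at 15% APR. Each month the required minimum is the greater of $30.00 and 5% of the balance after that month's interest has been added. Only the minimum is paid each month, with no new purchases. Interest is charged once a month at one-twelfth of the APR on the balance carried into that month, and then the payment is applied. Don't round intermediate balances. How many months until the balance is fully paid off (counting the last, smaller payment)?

75 months

Monthly rate r = 15%/12 = 1.25% = 0.0125.
While 5% of the post-interest balance exceeds $30.00, each month B ← (B·(1+r))·(1 − 0.05), i.e. B shrinks by the factor (1+r)·0.95 = 0.96187.
This holds for months 1–53. Entering month 54 the balance is $570.92; 5% of the post-interest balance is now below $30.00, so the flat $30.00 minimum applies from here.
From month 54 a fixed $30.00 at rate r clears $570.92 in 22 more payments. Total: 53 + 22 = 75 months.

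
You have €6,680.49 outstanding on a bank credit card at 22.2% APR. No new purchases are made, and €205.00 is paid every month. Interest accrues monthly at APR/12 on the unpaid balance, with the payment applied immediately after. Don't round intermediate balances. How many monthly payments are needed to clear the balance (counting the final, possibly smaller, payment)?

Monthly rate r = 22.2%/12 = 1.85% = 0.0185.
Recurrence: B ← B·(1+r) − €205.00.
Month 1: interest €123.59; balance after payment €6,599.08.
Month 2: interest €122.08; balance after payment €6,516.16.
Closed form: n = −ln(1 − rB₀/P)/ln(1+r) = −ln(0.39713)/ln(1.0185) ≈ 50.379, so the balance reaches zero during payment 51.

51 payments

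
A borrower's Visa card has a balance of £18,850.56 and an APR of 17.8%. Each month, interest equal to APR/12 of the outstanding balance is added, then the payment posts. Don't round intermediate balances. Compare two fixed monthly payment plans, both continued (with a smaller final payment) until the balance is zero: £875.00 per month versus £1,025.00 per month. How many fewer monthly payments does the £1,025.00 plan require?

Monthly rate r = 17.8%/12 = 1.48333% = 0.0148333.
At £875.00/mo: n = ⌈−ln(1 − rB₀/P)/ln(1+r)⌉ = 27 payments (last £130.61); total interest = total paid − £18,850.56 = £4,030.05.
At £1,025.00/mo: 22 payments (last £651.72); total interest £3,326.16.
Payments saved = 27 − 22 = 5.

5 fewer payments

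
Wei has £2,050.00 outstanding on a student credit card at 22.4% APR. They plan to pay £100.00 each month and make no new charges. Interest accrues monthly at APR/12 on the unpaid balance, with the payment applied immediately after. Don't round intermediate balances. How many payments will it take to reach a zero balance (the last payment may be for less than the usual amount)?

Monthly rate r = 22.4%/12 = 1.86667% = 0.0186667.
Recurrence: B ← B·(1+r) − £100.00.
Month 1: interest £38.27; balance after payment £1,988.27.
Month 2: interest £37.11; balance after payment £1,925.38.
Closed form: n = −ln(1 − rB₀/P)/ln(1+r) = −ln(0.61733)/ln(1.01867) ≈ 26.080, so the balance reaches zero during payment 27.

27 months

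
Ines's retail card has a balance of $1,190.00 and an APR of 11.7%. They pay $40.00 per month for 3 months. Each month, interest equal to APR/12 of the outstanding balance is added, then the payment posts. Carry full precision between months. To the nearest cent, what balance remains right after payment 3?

$1,103.97

Monthly rate r = 11.7%/12 = 0.975% = 0.00975.
Each month: B ← B·(1+r) − $40.00.
Month 1: interest $11.60; balance after payment $1,161.60.
Month 2: interest $11.33; balance after payment $1,132.93.
Month 3: interest $11.05; balance after payment $1,103.97.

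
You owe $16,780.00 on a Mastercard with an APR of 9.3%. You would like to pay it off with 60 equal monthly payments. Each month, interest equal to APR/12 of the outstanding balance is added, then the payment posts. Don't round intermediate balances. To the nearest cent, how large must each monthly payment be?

Monthly rate r = 9.3%/12 = 0.775% = 0.00775.
Level-payment amortization: P = B₀·r / (1 − (1+r)^(−n)) = 16780.00·0.00775 / (1 − 1.00775^(−60)).
Denominator 1 − (1+r)^(−60) = 0.370737878.
P = 130.045 / 0.370737878 ≈ 350.77.

$350.77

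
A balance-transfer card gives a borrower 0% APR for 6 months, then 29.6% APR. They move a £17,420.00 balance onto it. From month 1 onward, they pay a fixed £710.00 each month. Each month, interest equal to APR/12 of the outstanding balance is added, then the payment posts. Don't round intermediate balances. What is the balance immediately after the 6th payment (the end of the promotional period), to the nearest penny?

£13,160.00

Promo months 1–6 at r₀ = 0%/12 = 0; months 7+ at r₁ = 29.6%/12 = 0.0246667.
After month 6 (no interest yet): B = £17,420.00 − 6·£710.00 = £13,160.00.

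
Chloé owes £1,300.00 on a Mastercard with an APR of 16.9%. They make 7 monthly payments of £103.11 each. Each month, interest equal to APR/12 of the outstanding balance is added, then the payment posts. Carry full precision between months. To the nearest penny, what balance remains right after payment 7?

Monthly rate r = 16.9%/12 = 1.40833% = 0.0140833.
Each month: B ← B·(1+r) − £103.11.
Month 1: interest £18.31; balance after payment £1,215.20.
Month 2: interest £17.11; balance after payment £1,129.20.
Month 3: interest £15.90; balance after payment £1,042.00.
Month 4: interest £14.67; balance after payment £953.56.
Month 5: interest £13.43; balance after payment £863.88.
Month 6: interest £12.17; balance after payment £772.94.
Month 7: interest £10.89; balance after payment £680.71.

£680.71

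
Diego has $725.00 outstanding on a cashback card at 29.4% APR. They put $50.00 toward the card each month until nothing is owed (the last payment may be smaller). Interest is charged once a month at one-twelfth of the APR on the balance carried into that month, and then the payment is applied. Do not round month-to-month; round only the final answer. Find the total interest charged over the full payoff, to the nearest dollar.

Monthly rate r = 29.4%/12 = 2.45% = 0.0245.
Payoff takes n = ⌈−ln(1 − rB₀/P)/ln(1+r)⌉ = ⌈18.133⌉ = 19 payments; the last is $6.70.
Total paid = 18·$50.00 + $6.70 = $906.70.
Total interest = total paid − principal = $906.70 − $725.00 = $181.70.

$182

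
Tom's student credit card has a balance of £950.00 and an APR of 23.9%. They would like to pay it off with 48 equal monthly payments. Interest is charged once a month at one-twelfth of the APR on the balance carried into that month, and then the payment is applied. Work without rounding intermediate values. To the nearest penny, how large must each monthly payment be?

Monthly rate r = 23.9%/12 = 1.99167% = 0.0199167.
Level-payment amortization: P = B₀·r / (1 − (1+r)^(−n)) = 950.00·0.0199167 / (1 − 1.01992^(−48)).
Denominator 1 − (1+r)^(−48) = 0.611943519.
P = 18.9208 / 0.611943519 ≈ 30.92.

£30.92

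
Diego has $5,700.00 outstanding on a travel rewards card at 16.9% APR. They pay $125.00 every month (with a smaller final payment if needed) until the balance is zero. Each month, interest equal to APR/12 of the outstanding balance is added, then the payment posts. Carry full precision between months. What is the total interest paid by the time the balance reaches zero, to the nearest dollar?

Monthly rate r = 16.9%/12 = 1.40833% = 0.0140833.
Payoff takes n = ⌈−ln(1 − rB₀/P)/ln(1+r)⌉ = ⌈73.491⌉ = 74 payments; the last is $61.62.
Total paid = 73·$125.00 + $61.62 = $9,186.62.
Total interest = total paid − principal = $9,186.62 − $5,700.00 = $3,486.62.

$3,487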